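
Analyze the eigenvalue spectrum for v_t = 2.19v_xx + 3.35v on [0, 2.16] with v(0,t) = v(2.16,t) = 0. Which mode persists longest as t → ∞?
Eigenvalues: λₙ = 2.19n²π²/2.16² - 3.35.
First three modes:
  n=1: λ₁ = 2.19π²/2.16² - 3.35 ≈ 1.283
  n=2: λ₂ = 8.76π²/2.16² - 3.35 ≈ 15.181
  n=3: λ₃ = 19.71π²/2.16² - 3.35 ≈ 38.345
Since 2.19π²/2.16² ≈ 4.633 > 3.35, all λₙ > 0.
The n=1 mode decays slowest → dominates as t → ∞.
Asymptotic: v ~ c₁ sin(πx/2.16) e^{-λ₁t} with decay rate λ₁ ≈ 1.283.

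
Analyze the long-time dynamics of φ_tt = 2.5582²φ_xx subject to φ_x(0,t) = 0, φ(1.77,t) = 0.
Long-time behavior: φ oscillates (no decay). Energy is conserved; the solution oscillates indefinitely as standing waves.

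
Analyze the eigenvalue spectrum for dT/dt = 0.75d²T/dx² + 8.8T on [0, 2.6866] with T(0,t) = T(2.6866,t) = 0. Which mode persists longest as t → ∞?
Eigenvalues: λₙ = 0.75n²π²/2.6866² - 8.8.
First three modes:
  n=1: λ₁ = 0.75π²/2.6866² - 8.8 ≈ -7.774
  n=2: λ₂ = 3π²/2.6866² - 8.8 ≈ -4.698
  n=3: λ₃ = 6.75π²/2.6866² - 8.8 ≈ 0.43
Since 0.75π²/2.6866² ≈ 1.026 < 8.8, λ₁ < 0.
The n=1 mode grows fastest (−λₙ is largest for n=1) → dominates.
Asymptotic: T ~ c₁ sin(πx/2.6866) e^{7.774t} (exponential growth at rate −λ₁ ≈ 7.774).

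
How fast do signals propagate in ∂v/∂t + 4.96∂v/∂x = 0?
Speed = 4.96. Information travels along x - 4.96t = const (rightward).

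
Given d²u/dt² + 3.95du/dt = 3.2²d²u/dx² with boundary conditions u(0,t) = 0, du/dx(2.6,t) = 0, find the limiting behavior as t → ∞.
u → 0. Damping (γ=3.95) dissipates energy; oscillations decay exponentially.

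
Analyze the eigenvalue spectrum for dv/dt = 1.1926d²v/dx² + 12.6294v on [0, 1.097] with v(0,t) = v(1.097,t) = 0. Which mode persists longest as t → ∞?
Eigenvalues: λₙ = 1.1926n²π²/1.097² - 12.6294.
First three modes:
  n=1: λ₁ = 1.1926π²/1.097² - 12.6294 ≈ -2.848
  n=2: λ₂ = 4.7704π²/1.097² - 12.6294 ≈ 26.494
  n=3: λ₃ = 10.7334π²/1.097² - 12.6294 ≈ 75.399
Since 1.1926π²/1.097² ≈ 9.781 < 12.6294, λ₁ < 0.
The n=1 mode grows fastest (−λₙ is largest for n=1) → dominates.
Asymptotic: v ~ c₁ sin(πx/1.097) e^{2.848t} (exponential growth at rate −λ₁ ≈ 2.848).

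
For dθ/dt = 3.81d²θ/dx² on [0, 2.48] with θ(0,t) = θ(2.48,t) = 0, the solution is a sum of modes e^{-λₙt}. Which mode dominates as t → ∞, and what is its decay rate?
Eigenvalues: λₙ = 3.81n²π²/2.48².
First three modes:
  n=1: λ₁ = 3.81π²/2.48² ≈ 6.114
  n=2: λ₂ = 15.24π²/2.48² ≈ 24.456 (4× faster decay)
  n=3: λ₃ = 34.29π²/2.48² ≈ 55.025 (9× faster decay)
As t → ∞, higher modes decay exponentially faster. The n=1 mode dominates: θ ~ c₁ sin(πx/2.48) e^{-λ₁t}.
Decay rate: λ₁ = 3.81π²/2.48² ≈ 6.114.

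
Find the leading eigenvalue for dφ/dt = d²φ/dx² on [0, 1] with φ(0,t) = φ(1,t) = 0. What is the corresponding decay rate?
Eigenvalues: λₙ = n²π².
First three modes:
  n=1: λ₁ = π² ≈ 9.87
  n=2: λ₂ = 4π² ≈ 39.478 (4× faster decay)
  n=3: λ₃ = 9π² ≈ 88.826 (9× faster decay)
As t → ∞, higher modes decay exponentially faster. The n=1 mode dominates: φ ~ c₁ sin(πx) e^{-λ₁t}.
Decay rate: λ₁ = π² ≈ 9.87.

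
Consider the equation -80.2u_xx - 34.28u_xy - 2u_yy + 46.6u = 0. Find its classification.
Hyperbolic. (A = -80.2, B = -34.28, C = -2 gives B² - 4AC = 533.5184.)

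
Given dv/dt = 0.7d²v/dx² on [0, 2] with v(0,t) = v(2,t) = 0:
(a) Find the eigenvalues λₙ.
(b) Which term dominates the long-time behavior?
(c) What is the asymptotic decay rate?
Eigenvalues: λₙ = 0.7n²π²/2².
First three modes:
  n=1: λ₁ = 0.7π²/2² ≈ 1.727
  n=2: λ₂ = 2.8π²/2² ≈ 6.909 (4× faster decay)
  n=3: λ₃ = 6.3π²/2² ≈ 15.545 (9× faster decay)
As t → ∞, higher modes decay exponentially faster. The n=1 mode dominates: v ~ c₁ sin(πx/2) e^{-λ₁t}.
Decay rate: λ₁ = 0.7π²/2² ≈ 1.727.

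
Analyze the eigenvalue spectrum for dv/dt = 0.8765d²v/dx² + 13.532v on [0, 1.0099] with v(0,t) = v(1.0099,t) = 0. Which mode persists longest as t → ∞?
Eigenvalues: λₙ = 0.8765n²π²/1.0099² - 13.532.
First three modes:
  n=1: λ₁ = 0.8765π²/1.0099² - 13.532 ≈ -5.05
  n=2: λ₂ = 3.506π²/1.0099² - 13.532 ≈ 20.396
  n=3: λ₃ = 7.8885π²/1.0099² - 13.532 ≈ 62.805
Since 0.8765π²/1.0099² ≈ 8.482 < 13.532, λ₁ < 0.
The n=1 mode grows fastest (−λₙ is largest for n=1) → dominates.
Asymptotic: v ~ c₁ sin(πx/1.0099) e^{5.05t} (exponential growth at rate −λ₁ ≈ 5.05).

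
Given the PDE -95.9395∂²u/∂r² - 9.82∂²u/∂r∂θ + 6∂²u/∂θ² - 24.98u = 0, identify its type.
The second-order coefficients are A = -95.9395, B = -9.82, C = 6. Since B² - 4AC = 2398.9804 > 0, this is a hyperbolic PDE.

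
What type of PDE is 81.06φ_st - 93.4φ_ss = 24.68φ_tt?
Rewriting in standard form: -93.4φ_ss + 81.06φ_st - 24.68φ_tt = 0. With A = -93.4, B = 81.06, C = -24.68, the discriminant is -2649.7244. This is an elliptic PDE.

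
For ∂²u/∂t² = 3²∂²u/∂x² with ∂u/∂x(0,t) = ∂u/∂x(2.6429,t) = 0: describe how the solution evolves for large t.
u oscillates about a mean that drifts linearly in t (generically unbounded; no decay). There is no damping, so the nonconstant modes persist as standing waves (energy conserved, no decay). But with Neumann conditions at both ends the constant mode has eigenvalue 0: the spatial mean M(t) of u satisfies M'' = 0, so M(t) = M(0) + M'(0)·t. Unless the initial velocity has zero mean (∫u_t(x,0)dx = 0), the solution grows linearly in t (unbounded, though not exponentially); if it does have zero mean, the solution stays bounded and simply oscillates.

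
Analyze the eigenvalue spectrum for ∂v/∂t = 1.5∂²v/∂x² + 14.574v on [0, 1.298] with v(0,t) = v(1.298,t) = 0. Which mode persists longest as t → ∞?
Eigenvalues: λₙ = 1.5n²π²/1.298² - 14.574.
First three modes:
  n=1: λ₁ = 1.5π²/1.298² - 14.574 ≈ -5.787
  n=2: λ₂ = 6π²/1.298² - 14.574 ≈ 20.574
  n=3: λ₃ = 13.5π²/1.298² - 14.574 ≈ 64.509
Since 1.5π²/1.298² ≈ 8.787 < 14.574, λ₁ < 0.
The n=1 mode grows fastest (−λₙ is largest for n=1) → dominates.
Asymptotic: v ~ c₁ sin(πx/1.298) e^{5.787t} (exponential growth at rate −λ₁ ≈ 5.787).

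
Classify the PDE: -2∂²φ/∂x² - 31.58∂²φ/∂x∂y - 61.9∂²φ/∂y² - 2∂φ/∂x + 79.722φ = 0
A = -2, B = -31.58, C = -61.9. Discriminant B² - 4AC = 502.0964. Since 502.0964 > 0, hyperbolic.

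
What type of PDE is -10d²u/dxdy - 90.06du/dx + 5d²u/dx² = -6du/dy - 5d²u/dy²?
Rewriting in standard form: 5d²u/dx² - 10d²u/dxdy + 5d²u/dy² - 90.06du/dx + 6du/dy = 0. With A = 5, B = -10, C = 5, the discriminant is 0. This is a parabolic PDE.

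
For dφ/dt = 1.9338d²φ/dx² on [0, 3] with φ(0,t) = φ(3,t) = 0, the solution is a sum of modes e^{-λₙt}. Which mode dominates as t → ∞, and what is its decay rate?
Eigenvalues: λₙ = 1.9338n²π²/3².
First three modes:
  n=1: λ₁ = 1.9338π²/3² ≈ 2.121
  n=2: λ₂ = 7.7352π²/3² ≈ 8.483 (4× faster decay)
  n=3: λ₃ = 17.4042π²/3² ≈ 19.086 (9× faster decay)
As t → ∞, higher modes decay exponentially faster. The n=1 mode dominates: φ ~ c₁ sin(πx/3) e^{-λ₁t}.
Decay rate: λ₁ = 1.9338π²/3² ≈ 2.121.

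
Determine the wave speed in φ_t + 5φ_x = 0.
Speed = 5. Information travels along x - 5t = const (rightward).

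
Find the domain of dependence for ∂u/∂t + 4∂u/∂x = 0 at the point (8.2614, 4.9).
A single point: x = -11.3386. The characteristic through (8.2614, 4.9) is x - 4t = const, so x = 8.2614 - 4·4.9 = -11.3386.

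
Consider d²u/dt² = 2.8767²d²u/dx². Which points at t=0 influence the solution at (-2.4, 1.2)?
Domain of dependence: [-5.85204, 1.05204]. Signals travel at speed 2.8767, so data within |x - -2.4| ≤ 2.8767·1.2 = 3.45204 can reach the point.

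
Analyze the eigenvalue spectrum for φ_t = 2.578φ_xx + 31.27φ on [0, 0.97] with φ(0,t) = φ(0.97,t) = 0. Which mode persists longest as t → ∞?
Eigenvalues: λₙ = 2.578n²π²/0.97² - 31.27.
First three modes:
  n=1: λ₁ = 2.578π²/0.97² - 31.27 ≈ -4.228
  n=2: λ₂ = 10.312π²/0.97² - 31.27 ≈ 76.898
  n=3: λ₃ = 23.202π²/0.97² - 31.27 ≈ 212.108
Since 2.578π²/0.97² ≈ 27.042 < 31.27, λ₁ < 0.
The n=1 mode grows fastest (−λₙ is largest for n=1) → dominates.
Asymptotic: φ ~ c₁ sin(πx/0.97) e^{4.228t} (exponential growth at rate −λ₁ ≈ 4.228).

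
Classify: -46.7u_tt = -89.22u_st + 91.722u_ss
Rewriting in standard form: -91.722u_ss + 89.22u_st - 46.7u_tt = 0. Elliptic (discriminant = -9173.4612).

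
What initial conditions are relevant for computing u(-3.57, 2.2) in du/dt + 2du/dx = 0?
A single point: x = -7.97. The characteristic through (-3.57, 2.2) is x - 2t = const, so x = -3.57 - 2·2.2 = -7.97.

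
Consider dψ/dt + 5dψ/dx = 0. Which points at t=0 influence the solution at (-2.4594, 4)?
A single point: x = -22.4594. The characteristic through (-2.4594, 4) is x - 5t = const, so x = -2.4594 - 5·4 = -22.4594.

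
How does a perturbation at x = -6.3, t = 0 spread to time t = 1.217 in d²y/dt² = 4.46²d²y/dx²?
Domain of influence: [-11.72782, -0.87218]. Data at x = -6.3 spreads outward at speed 4.46.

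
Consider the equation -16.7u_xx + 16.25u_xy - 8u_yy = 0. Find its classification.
Elliptic. (A = -16.7, B = 16.25, C = -8 gives B² - 4AC = -270.3375.)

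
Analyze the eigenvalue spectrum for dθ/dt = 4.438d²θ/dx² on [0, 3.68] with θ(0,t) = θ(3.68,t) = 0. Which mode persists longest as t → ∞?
Eigenvalues: λₙ = 4.438n²π²/3.68².
First three modes:
  n=1: λ₁ = 4.438π²/3.68² ≈ 3.234
  n=2: λ₂ = 17.752π²/3.68² ≈ 12.938 (4× faster decay)
  n=3: λ₃ = 39.942π²/3.68² ≈ 29.109 (9× faster decay)
As t → ∞, higher modes decay exponentially faster. The n=1 mode dominates: θ ~ c₁ sin(πx/3.68) e^{-λ₁t}.
Decay rate: λ₁ = 4.438π²/3.68² ≈ 3.234.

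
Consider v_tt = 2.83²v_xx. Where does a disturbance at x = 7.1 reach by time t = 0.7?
Domain of influence: [5.119, 9.081]. Data at x = 7.1 spreads outward at speed 2.83.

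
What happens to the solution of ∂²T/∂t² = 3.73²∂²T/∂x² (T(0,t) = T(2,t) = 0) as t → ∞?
T oscillates (no decay). Energy is conserved; the solution oscillates indefinitely as standing waves.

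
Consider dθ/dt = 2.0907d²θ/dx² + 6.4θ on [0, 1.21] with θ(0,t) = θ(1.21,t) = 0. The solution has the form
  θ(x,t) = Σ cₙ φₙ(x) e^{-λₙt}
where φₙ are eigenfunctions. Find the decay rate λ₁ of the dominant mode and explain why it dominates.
Eigenvalues: λₙ = 2.0907n²π²/1.21² - 6.4.
First three modes:
  n=1: λ₁ = 2.0907π²/1.21² - 6.4 ≈ 7.694
  n=2: λ₂ = 8.3628π²/1.21² - 6.4 ≈ 49.974
  n=3: λ₃ = 18.8163π²/1.21² - 6.4 ≈ 120.442
Since 2.0907π²/1.21² ≈ 14.094 > 6.4, all λₙ > 0.
The n=1 mode decays slowest → dominates as t → ∞.
Asymptotic: θ ~ c₁ sin(πx/1.21) e^{-λ₁t} with decay rate λ₁ ≈ 7.694.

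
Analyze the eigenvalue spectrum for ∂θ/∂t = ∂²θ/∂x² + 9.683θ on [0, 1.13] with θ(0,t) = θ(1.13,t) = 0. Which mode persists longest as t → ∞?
Eigenvalues: λₙ = n²π²/1.13² - 9.683.
First three modes:
  n=1: λ₁ = π²/1.13² - 9.683 ≈ -1.954
  n=2: λ₂ = 4π²/1.13² - 9.683 ≈ 21.234
  n=3: λ₃ = 9π²/1.13² - 9.683 ≈ 59.881
Since π²/1.13² ≈ 7.729 < 9.683, λ₁ < 0.
The n=1 mode grows fastest (−λₙ is largest for n=1) → dominates.
Asymptotic: θ ~ c₁ sin(πx/1.13) e^{1.954t} (exponential growth at rate −λ₁ ≈ 1.954).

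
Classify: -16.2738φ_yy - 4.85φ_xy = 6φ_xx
Rewriting in standard form: -6φ_xx - 4.85φ_xy - 16.2738φ_yy = 0. Elliptic (discriminant = -367.0487).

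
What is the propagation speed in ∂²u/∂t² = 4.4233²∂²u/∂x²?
Speed = 4.4233. Information travels along characteristics x = x₀ ± 4.4233t.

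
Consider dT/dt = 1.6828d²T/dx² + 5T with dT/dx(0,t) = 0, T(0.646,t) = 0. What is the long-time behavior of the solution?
As t → ∞, T → 0. Diffusion dominates reaction (r=5 < κπ²/(4L²)≈9.95); solution decays.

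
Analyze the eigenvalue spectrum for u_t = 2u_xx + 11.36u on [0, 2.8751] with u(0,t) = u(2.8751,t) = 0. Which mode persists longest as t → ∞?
Eigenvalues: λₙ = 2n²π²/2.8751² - 11.36.
First three modes:
  n=1: λ₁ = 2π²/2.8751² - 11.36 ≈ -8.972
  n=2: λ₂ = 8π²/2.8751² - 11.36 ≈ -1.808
  n=3: λ₃ = 18π²/2.8751² - 11.36 ≈ 10.131
Since 2π²/2.8751² ≈ 2.388 < 11.36, λ₁ < 0.
The n=1 mode grows fastest (−λₙ is largest for n=1) → dominates.
Asymptotic: u ~ c₁ sin(πx/2.8751) e^{8.972t} (exponential growth at rate −λ₁ ≈ 8.972).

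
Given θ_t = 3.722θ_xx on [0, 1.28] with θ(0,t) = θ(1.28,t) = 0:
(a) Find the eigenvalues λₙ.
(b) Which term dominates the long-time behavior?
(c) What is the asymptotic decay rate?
Eigenvalues: λₙ = 3.722n²π²/1.28².
First three modes:
  n=1: λ₁ = 3.722π²/1.28² ≈ 22.421
  n=2: λ₂ = 14.888π²/1.28² ≈ 89.684 (4× faster decay)
  n=3: λ₃ = 33.498π²/1.28² ≈ 201.79 (9× faster decay)
As t → ∞, higher modes decay exponentially faster. The n=1 mode dominates: θ ~ c₁ sin(πx/1.28) e^{-λ₁t}.
Decay rate: λ₁ = 3.722π²/1.28² ≈ 22.421.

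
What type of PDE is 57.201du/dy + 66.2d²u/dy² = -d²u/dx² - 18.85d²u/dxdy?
Rewriting in standard form: d²u/dx² + 18.85d²u/dxdy + 66.2d²u/dy² + 57.201du/dy = 0. With A = 1, B = 18.85, C = 66.2, the discriminant is 90.5225. This is a hyperbolic PDE.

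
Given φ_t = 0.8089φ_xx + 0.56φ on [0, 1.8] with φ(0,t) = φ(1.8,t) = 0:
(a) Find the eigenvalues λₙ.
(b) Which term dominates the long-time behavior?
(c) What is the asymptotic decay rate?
Eigenvalues: λₙ = 0.8089n²π²/1.8² - 0.56.
First three modes:
  n=1: λ₁ = 0.8089π²/1.8² - 0.56 ≈ 1.904
  n=2: λ₂ = 3.2356π²/1.8² - 0.56 ≈ 9.296
  n=3: λ₃ = 7.2801π²/1.8² - 0.56 ≈ 21.616
Since 0.8089π²/1.8² ≈ 2.464 > 0.56, all λₙ > 0.
The n=1 mode decays slowest → dominates as t → ∞.
Asymptotic: φ ~ c₁ sin(πx/1.8) e^{-λ₁t} with decay rate λ₁ ≈ 1.904.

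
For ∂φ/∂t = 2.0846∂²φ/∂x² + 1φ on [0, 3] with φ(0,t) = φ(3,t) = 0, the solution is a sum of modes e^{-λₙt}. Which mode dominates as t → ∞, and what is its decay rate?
Eigenvalues: λₙ = 2.0846n²π²/3² - 1.
First three modes:
  n=1: λ₁ = 2.0846π²/3² - 1 ≈ 1.286
  n=2: λ₂ = 8.3384π²/3² - 1 ≈ 8.144
  n=3: λ₃ = 18.7614π²/3² - 1 ≈ 19.574
Since 2.0846π²/3² ≈ 2.286 > 1, all λₙ > 0.
The n=1 mode decays slowest → dominates as t → ∞.
Asymptotic: φ ~ c₁ sin(πx/3) e^{-λ₁t} with decay rate λ₁ ≈ 1.286.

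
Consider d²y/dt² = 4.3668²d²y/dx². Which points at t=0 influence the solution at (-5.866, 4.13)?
Domain of dependence: [-23.900884, 12.168884]. Signals travel at speed 4.3668, so data within |x - -5.866| ≤ 4.3668·4.13 = 18.034884 can reach the point.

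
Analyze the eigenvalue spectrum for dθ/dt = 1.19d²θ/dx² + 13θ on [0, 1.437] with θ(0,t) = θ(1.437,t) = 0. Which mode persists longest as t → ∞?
Eigenvalues: λₙ = 1.19n²π²/1.437² - 13.
First three modes:
  n=1: λ₁ = 1.19π²/1.437² - 13 ≈ -7.312
  n=2: λ₂ = 4.76π²/1.437² - 13 ≈ 9.751
  n=3: λ₃ = 10.71π²/1.437² - 13 ≈ 38.189
Since 1.19π²/1.437² ≈ 5.688 < 13, λ₁ < 0.
The n=1 mode grows fastest (−λₙ is largest for n=1) → dominates.
Asymptotic: θ ~ c₁ sin(πx/1.437) e^{7.312t} (exponential growth at rate −λ₁ ≈ 7.312).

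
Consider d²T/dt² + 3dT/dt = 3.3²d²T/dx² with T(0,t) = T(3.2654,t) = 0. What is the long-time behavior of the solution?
As t → ∞, T → 0. Damping (γ=3) dissipates energy; oscillations decay exponentially.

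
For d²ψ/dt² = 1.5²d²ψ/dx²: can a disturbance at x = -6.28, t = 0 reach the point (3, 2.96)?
No. The domain of dependence is [-1.44, 7.44], and -6.28 is outside this interval.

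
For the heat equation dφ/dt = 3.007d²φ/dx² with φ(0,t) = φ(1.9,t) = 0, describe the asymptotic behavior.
φ → 0. Heat diffuses out through both boundaries.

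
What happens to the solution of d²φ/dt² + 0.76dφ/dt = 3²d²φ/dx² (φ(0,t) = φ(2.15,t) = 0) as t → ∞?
φ → 0. Damping (γ=0.76) dissipates energy; oscillations decay exponentially.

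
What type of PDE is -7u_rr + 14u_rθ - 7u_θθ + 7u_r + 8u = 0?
With A = -7, B = 14, C = -7, the discriminant is 0. This is a parabolic PDE.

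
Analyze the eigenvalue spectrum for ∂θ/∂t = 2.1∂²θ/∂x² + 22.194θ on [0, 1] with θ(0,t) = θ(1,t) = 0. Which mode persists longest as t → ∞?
Eigenvalues: λₙ = 2.1n²π²/1² - 22.194.
First three modes:
  n=1: λ₁ = 2.1π² - 22.194 ≈ -1.468
  n=2: λ₂ = 8.4π² - 22.194 ≈ 60.711
  n=3: λ₃ = 18.9π² - 22.194 ≈ 164.342
Since 2.1π² ≈ 20.726 < 22.194, λ₁ < 0.
The n=1 mode grows fastest (−λₙ is largest for n=1) → dominates.
Asymptotic: θ ~ c₁ sin(πx/1) e^{1.468t} (exponential growth at rate −λ₁ ≈ 1.468).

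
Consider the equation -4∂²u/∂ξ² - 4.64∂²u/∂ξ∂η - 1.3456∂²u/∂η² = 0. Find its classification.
Parabolic. (A = -4, B = -4.64, C = -1.3456 gives B² - 4AC = 0.)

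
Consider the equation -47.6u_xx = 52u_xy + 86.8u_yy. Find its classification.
Rewriting in standard form: -47.6u_xx - 52u_xy - 86.8u_yy = 0. Elliptic. (A = -47.6, B = -52, C = -86.8 gives B² - 4AC = -13822.72.)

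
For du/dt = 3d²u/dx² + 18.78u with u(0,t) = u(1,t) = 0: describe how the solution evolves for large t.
u → 0. Diffusion dominates reaction (r=18.78 < κπ²/L²≈29.61); solution decays.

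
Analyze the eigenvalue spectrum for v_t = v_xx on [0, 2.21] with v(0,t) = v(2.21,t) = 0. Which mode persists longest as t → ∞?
Eigenvalues: λₙ = n²π²/2.21².
First three modes:
  n=1: λ₁ = π²/2.21² ≈ 2.021
  n=2: λ₂ = 4π²/2.21² ≈ 8.083 (4× faster decay)
  n=3: λ₃ = 9π²/2.21² ≈ 18.187 (9× faster decay)
As t → ∞, higher modes decay exponentially faster. The n=1 mode dominates: v ~ c₁ sin(πx/2.21) e^{-λ₁t}.
Decay rate: λ₁ = π²/2.21² ≈ 2.021.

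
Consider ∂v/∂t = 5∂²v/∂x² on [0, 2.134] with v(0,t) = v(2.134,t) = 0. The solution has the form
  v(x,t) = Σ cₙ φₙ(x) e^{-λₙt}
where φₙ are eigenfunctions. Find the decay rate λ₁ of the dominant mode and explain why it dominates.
Eigenvalues: λₙ = 5n²π²/2.134².
First three modes:
  n=1: λ₁ = 5π²/2.134² ≈ 10.836
  n=2: λ₂ = 20π²/2.134² ≈ 43.345 (4× faster decay)
  n=3: λ₃ = 45π²/2.134² ≈ 97.527 (9× faster decay)
As t → ∞, higher modes decay exponentially faster. The n=1 mode dominates: v ~ c₁ sin(πx/2.134) e^{-λ₁t}.
Decay rate: λ₁ = 5π²/2.134² ≈ 10.836.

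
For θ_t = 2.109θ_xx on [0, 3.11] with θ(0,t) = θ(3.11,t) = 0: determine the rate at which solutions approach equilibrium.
Eigenvalues: λₙ = 2.109n²π²/3.11².
First three modes:
  n=1: λ₁ = 2.109π²/3.11² ≈ 2.152
  n=2: λ₂ = 8.436π²/3.11² ≈ 8.608 (4× faster decay)
  n=3: λ₃ = 18.981π²/3.11² ≈ 19.369 (9× faster decay)
As t → ∞, higher modes decay exponentially faster. The n=1 mode dominates: θ ~ c₁ sin(πx/3.11) e^{-λ₁t}.
Decay rate: λ₁ = 2.109π²/3.11² ≈ 2.152.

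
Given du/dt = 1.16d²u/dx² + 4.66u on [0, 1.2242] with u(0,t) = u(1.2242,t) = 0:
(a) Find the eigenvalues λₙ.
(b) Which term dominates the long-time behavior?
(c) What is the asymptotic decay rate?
Eigenvalues: λₙ = 1.16n²π²/1.2242² - 4.66.
First three modes:
  n=1: λ₁ = 1.16π²/1.2242² - 4.66 ≈ 2.979
  n=2: λ₂ = 4.64π²/1.2242² - 4.66 ≈ 25.897
  n=3: λ₃ = 10.44π²/1.2242² - 4.66 ≈ 64.094
Since 1.16π²/1.2242² ≈ 7.639 > 4.66, all λₙ > 0.
The n=1 mode decays slowest → dominates as t → ∞.
Asymptotic: u ~ c₁ sin(πx/1.2242) e^{-λ₁t} with decay rate λ₁ ≈ 2.979.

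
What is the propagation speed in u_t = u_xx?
Infinite. The heat equation is parabolic, not hyperbolic, so disturbances propagate instantly.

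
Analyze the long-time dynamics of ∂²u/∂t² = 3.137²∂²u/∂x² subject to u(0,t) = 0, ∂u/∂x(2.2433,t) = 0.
Long-time behavior: u oscillates (no decay). Energy is conserved; the solution oscillates indefinitely as standing waves.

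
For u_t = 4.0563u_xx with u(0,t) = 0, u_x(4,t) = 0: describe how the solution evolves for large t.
u → 0. Heat escapes through the Dirichlet boundary.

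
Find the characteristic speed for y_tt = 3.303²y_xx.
Speed = 3.303. Information travels along characteristics x = x₀ ± 3.303t.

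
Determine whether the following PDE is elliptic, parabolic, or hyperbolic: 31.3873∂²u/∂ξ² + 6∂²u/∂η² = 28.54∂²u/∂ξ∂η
Rewriting in standard form: 31.3873∂²u/∂ξ² - 28.54∂²u/∂ξ∂η + 6∂²u/∂η² = 0. Coefficients: A = 31.3873, B = -28.54, C = 6. B² - 4AC = 61.2364, which is positive, so the equation is hyperbolic.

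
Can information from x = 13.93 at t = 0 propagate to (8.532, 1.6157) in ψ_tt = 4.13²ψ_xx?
Yes. The domain of dependence is [1.859159, 15.204841], and 13.93 ∈ [1.859159, 15.204841].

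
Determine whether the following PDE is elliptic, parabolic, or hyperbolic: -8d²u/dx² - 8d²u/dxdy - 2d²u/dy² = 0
Coefficients: A = -8, B = -8, C = -2. B² - 4AC = 0, which is zero, so the equation is parabolic.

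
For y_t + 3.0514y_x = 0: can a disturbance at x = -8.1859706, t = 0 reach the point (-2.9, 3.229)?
No. Only data at x = -12.7529706 affects (-2.9, 3.229). Advection has one-way propagation along characteristics.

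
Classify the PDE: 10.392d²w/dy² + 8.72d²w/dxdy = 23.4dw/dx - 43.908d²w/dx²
Rewriting in standard form: 43.908d²w/dx² + 8.72d²w/dxdy + 10.392d²w/dy² - 23.4dw/dx = 0. A = 43.908, B = 8.72, C = 10.392. Discriminant B² - 4AC = -1749.129344. Since -1749.129344 < 0, elliptic.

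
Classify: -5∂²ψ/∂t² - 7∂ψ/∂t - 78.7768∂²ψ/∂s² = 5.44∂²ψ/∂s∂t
Rewriting in standard form: -78.7768∂²ψ/∂s² - 5.44∂²ψ/∂s∂t - 5∂²ψ/∂t² - 7∂ψ/∂t = 0. Elliptic (discriminant = -1545.9424).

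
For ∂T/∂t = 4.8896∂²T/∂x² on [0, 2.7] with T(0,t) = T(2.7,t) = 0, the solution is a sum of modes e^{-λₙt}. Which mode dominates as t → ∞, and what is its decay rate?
Eigenvalues: λₙ = 4.8896n²π²/2.7².
First three modes:
  n=1: λ₁ = 4.8896π²/2.7² ≈ 6.62
  n=2: λ₂ = 19.5584π²/2.7² ≈ 26.479 (4× faster decay)
  n=3: λ₃ = 44.0064π²/2.7² ≈ 59.578 (9× faster decay)
As t → ∞, higher modes decay exponentially faster. The n=1 mode dominates: T ~ c₁ sin(πx/2.7) e^{-λ₁t}.
Decay rate: λ₁ = 4.8896π²/2.7² ≈ 6.62.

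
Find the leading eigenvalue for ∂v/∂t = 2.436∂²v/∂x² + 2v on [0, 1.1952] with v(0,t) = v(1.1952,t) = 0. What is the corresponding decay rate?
Eigenvalues: λₙ = 2.436n²π²/1.1952² - 2.
First three modes:
  n=1: λ₁ = 2.436π²/1.1952² - 2 ≈ 14.83
  n=2: λ₂ = 9.744π²/1.1952² - 2 ≈ 65.322
  n=3: λ₃ = 21.924π²/1.1952² - 2 ≈ 149.474
Since 2.436π²/1.1952² ≈ 16.83 > 2, all λₙ > 0.
The n=1 mode decays slowest → dominates as t → ∞.
Asymptotic: v ~ c₁ sin(πx/1.1952) e^{-λ₁t} with decay rate λ₁ ≈ 14.83.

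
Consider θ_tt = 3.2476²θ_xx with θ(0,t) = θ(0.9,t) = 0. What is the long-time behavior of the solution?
As t → ∞, θ oscillates (no decay). Energy is conserved; the solution oscillates indefinitely as standing waves.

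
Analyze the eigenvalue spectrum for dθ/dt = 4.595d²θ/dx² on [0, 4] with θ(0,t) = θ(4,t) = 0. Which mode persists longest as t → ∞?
Eigenvalues: λₙ = 4.595n²π²/4².
First three modes:
  n=1: λ₁ = 4.595π²/4² ≈ 2.834
  n=2: λ₂ = 18.38π²/4² ≈ 11.338 (4× faster decay)
  n=3: λ₃ = 41.355π²/4² ≈ 25.51 (9× faster decay)
As t → ∞, higher modes decay exponentially faster. The n=1 mode dominates: θ ~ c₁ sin(πx/4) e^{-λ₁t}.
Decay rate: λ₁ = 4.595π²/4² ≈ 2.834.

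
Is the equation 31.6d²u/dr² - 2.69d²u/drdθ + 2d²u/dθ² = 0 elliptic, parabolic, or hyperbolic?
Computing B² - 4AC with A = 31.6, B = -2.69, C = 2: discriminant = -245.5639 (negative). Answer: elliptic.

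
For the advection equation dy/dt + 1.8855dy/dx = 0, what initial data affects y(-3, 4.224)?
A single point: x = -10.964352. The characteristic through (-3, 4.224) is x - 1.8855t = const, so x = -3 - 1.8855·4.224 = -10.964352.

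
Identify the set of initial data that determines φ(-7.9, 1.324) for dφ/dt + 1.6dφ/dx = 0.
A single point: x = -10.0184. The characteristic through (-7.9, 1.324) is x - 1.6t = const, so x = -7.9 - 1.6·1.324 = -10.0184.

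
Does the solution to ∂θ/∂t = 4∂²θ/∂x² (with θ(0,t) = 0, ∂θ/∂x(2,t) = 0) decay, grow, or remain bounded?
θ → 0. Heat escapes through the Dirichlet boundary.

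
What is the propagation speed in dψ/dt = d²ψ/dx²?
Infinite. The heat equation is parabolic, not hyperbolic, so disturbances propagate instantly.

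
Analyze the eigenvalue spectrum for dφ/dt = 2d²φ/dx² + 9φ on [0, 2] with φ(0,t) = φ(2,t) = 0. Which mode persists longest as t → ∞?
Eigenvalues: λₙ = 2n²π²/2² - 9.
First three modes:
  n=1: λ₁ = 2π²/2² - 9 ≈ -4.065
  n=2: λ₂ = 8π²/2² - 9 ≈ 10.739
  n=3: λ₃ = 18π²/2² - 9 ≈ 35.413
Since 2π²/2² ≈ 4.935 < 9, λ₁ < 0.
The n=1 mode grows fastest (−λₙ is largest for n=1) → dominates.
Asymptotic: φ ~ c₁ sin(πx/2) e^{4.065t} (exponential growth at rate −λ₁ ≈ 4.065).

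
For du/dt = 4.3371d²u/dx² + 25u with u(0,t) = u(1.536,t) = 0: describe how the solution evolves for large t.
u grows unboundedly. Reaction dominates diffusion (r=25 > κπ²/L²≈18.14); solution grows exponentially.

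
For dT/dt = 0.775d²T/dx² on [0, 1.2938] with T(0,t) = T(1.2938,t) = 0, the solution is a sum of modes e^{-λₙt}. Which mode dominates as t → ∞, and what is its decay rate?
Eigenvalues: λₙ = 0.775n²π²/1.2938².
First three modes:
  n=1: λ₁ = 0.775π²/1.2938² ≈ 4.569
  n=2: λ₂ = 3.1π²/1.2938² ≈ 18.278 (4× faster decay)
  n=3: λ₃ = 6.975π²/1.2938² ≈ 41.125 (9× faster decay)
As t → ∞, higher modes decay exponentially faster. The n=1 mode dominates: T ~ c₁ sin(πx/1.2938) e^{-λ₁t}.
Decay rate: λ₁ = 0.775π²/1.2938² ≈ 4.569.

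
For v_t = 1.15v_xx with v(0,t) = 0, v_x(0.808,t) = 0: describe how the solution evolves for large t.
v → 0. Heat escapes through the Dirichlet boundary.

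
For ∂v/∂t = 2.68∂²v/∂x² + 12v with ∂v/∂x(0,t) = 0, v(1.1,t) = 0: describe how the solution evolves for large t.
v grows unboundedly. Reaction dominates diffusion (r=12 > κπ²/(4L²)≈5.46); solution grows exponentially.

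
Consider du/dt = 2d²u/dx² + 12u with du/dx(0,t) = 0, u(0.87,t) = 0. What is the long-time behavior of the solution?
As t → ∞, u grows unboundedly. Reaction dominates diffusion (r=12 > κπ²/(4L²)≈6.52); solution grows exponentially.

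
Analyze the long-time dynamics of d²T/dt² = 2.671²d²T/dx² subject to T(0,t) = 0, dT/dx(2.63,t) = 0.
Long-time behavior: T oscillates (no decay). Energy is conserved; the solution oscillates indefinitely as standing waves.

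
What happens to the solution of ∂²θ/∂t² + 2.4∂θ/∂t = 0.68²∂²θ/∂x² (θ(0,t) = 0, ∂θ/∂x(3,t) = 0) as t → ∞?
θ → 0. Damping (γ=2.4) dissipates energy; oscillations decay exponentially.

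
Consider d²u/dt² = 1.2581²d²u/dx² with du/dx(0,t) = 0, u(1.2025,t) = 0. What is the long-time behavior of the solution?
As t → ∞, u oscillates (no decay). Energy is conserved; the solution oscillates indefinitely as standing waves.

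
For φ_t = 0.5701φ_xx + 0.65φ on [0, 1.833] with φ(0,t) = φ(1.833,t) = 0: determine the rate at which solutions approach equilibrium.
Eigenvalues: λₙ = 0.5701n²π²/1.833² - 0.65.
First three modes:
  n=1: λ₁ = 0.5701π²/1.833² - 0.65 ≈ 1.025
  n=2: λ₂ = 2.2804π²/1.833² - 0.65 ≈ 6.049
  n=3: λ₃ = 5.1309π²/1.833² - 0.65 ≈ 14.422
Since 0.5701π²/1.833² ≈ 1.675 > 0.65, all λₙ > 0.
The n=1 mode decays slowest → dominates as t → ∞.
Asymptotic: φ ~ c₁ sin(πx/1.833) e^{-λ₁t} with decay rate λ₁ ≈ 1.025.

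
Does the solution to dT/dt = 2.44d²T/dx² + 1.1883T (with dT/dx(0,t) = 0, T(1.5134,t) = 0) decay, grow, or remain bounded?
T → 0. Diffusion dominates reaction (r=1.1883 < κπ²/(4L²)≈2.63); solution decays.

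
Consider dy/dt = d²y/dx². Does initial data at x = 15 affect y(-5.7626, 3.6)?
Yes, for any finite x. The heat equation has infinite propagation speed, so all initial data affects all points at any t > 0.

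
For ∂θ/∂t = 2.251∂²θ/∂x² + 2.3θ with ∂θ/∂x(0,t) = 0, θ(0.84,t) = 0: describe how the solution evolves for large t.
θ → 0. Diffusion dominates reaction (r=2.3 < κπ²/(4L²)≈7.87); solution decays.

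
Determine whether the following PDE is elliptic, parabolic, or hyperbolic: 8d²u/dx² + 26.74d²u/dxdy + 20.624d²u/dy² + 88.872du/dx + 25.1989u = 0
Coefficients: A = 8, B = 26.74, C = 20.624. B² - 4AC = 55.0596, which is positive, so the equation is hyperbolic.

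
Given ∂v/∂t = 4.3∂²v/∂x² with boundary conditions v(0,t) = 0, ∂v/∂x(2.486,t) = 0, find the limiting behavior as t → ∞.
v → 0. Heat escapes through the Dirichlet boundary.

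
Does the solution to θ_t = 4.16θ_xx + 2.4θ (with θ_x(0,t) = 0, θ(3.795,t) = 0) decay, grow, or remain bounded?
θ grows unboundedly. Reaction dominates diffusion (r=2.4 > κπ²/(4L²)≈0.71); solution grows exponentially.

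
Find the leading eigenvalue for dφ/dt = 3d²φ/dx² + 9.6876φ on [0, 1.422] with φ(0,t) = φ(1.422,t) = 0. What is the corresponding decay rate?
Eigenvalues: λₙ = 3n²π²/1.422² - 9.6876.
First three modes:
  n=1: λ₁ = 3π²/1.422² - 9.6876 ≈ 4.955
  n=2: λ₂ = 12π²/1.422² - 9.6876 ≈ 48.883
  n=3: λ₃ = 27π²/1.422² - 9.6876 ≈ 122.097
Since 3π²/1.422² ≈ 14.643 > 9.6876, all λₙ > 0.
The n=1 mode decays slowest → dominates as t → ∞.
Asymptotic: φ ~ c₁ sin(πx/1.422) e^{-λ₁t} with decay rate λ₁ ≈ 4.955.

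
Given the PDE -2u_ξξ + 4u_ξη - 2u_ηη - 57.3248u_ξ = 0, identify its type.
The second-order coefficients are A = -2, B = 4, C = -2. Since B² - 4AC = 0 = 0, this is a parabolic PDE.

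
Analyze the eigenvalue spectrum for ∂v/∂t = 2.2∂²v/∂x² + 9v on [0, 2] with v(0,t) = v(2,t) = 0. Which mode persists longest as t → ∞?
Eigenvalues: λₙ = 2.2n²π²/2² - 9.
First three modes:
  n=1: λ₁ = 2.2π²/2² - 9 ≈ -3.572
  n=2: λ₂ = 8.8π²/2² - 9 ≈ 12.713
  n=3: λ₃ = 19.8π²/2² - 9 ≈ 39.855
Since 2.2π²/2² ≈ 5.428 < 9, λ₁ < 0.
The n=1 mode grows fastest (−λₙ is largest for n=1) → dominates.
Asymptotic: v ~ c₁ sin(πx/2) e^{3.572t} (exponential growth at rate −λ₁ ≈ 3.572).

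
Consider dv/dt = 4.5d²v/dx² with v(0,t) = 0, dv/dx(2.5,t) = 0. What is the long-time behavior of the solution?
As t → ∞, v → 0. Heat escapes through the Dirichlet boundary.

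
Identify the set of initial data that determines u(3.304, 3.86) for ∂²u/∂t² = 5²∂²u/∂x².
Domain of dependence: [-15.996, 22.604]. Signals travel at speed 5, so data within |x - 3.304| ≤ 5·3.86 = 19.3 can reach the point.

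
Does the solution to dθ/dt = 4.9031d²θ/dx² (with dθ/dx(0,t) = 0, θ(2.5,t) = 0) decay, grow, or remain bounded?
θ → 0. Heat escapes through the Dirichlet boundary.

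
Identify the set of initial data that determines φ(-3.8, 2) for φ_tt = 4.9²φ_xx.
Domain of dependence: [-13.6, 6]. Signals travel at speed 4.9, so data within |x - -3.8| ≤ 4.9·2 = 9.8 can reach the point.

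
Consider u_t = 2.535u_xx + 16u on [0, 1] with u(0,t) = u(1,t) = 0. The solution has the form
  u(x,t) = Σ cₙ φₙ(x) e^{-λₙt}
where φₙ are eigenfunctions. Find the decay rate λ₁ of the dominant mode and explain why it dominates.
Eigenvalues: λₙ = 2.535n²π²/1² - 16.
First three modes:
  n=1: λ₁ = 2.535π² - 16 ≈ 9.019
  n=2: λ₂ = 10.14π² - 16 ≈ 84.078
  n=3: λ₃ = 22.815π² - 16 ≈ 209.175
Since 2.535π² ≈ 25.019 > 16, all λₙ > 0.
The n=1 mode decays slowest → dominates as t → ∞.
Asymptotic: u ~ c₁ sin(πx/1) e^{-λ₁t} with decay rate λ₁ ≈ 9.019.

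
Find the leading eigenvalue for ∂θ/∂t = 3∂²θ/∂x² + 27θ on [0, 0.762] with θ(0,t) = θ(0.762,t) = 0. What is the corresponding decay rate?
Eigenvalues: λₙ = 3n²π²/0.762² - 27.
First three modes:
  n=1: λ₁ = 3π²/0.762² - 27 ≈ 23.993
  n=2: λ₂ = 12π²/0.762² - 27 ≈ 176.972
  n=3: λ₃ = 27π²/0.762² - 27 ≈ 431.938
Since 3π²/0.762² ≈ 50.993 > 27, all λₙ > 0.
The n=1 mode decays slowest → dominates as t → ∞.
Asymptotic: θ ~ c₁ sin(πx/0.762) e^{-λ₁t} with decay rate λ₁ ≈ 23.993.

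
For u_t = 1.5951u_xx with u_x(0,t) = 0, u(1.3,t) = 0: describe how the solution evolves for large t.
u → 0. Heat escapes through the Dirichlet boundary.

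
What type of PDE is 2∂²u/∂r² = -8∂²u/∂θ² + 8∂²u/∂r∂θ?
Rewriting in standard form: 2∂²u/∂r² - 8∂²u/∂r∂θ + 8∂²u/∂θ² = 0. With A = 2, B = -8, C = 8, the discriminant is 0. This is a parabolic PDE.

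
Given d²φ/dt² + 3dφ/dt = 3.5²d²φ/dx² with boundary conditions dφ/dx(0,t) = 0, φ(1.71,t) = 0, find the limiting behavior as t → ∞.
φ → 0. Damping (γ=3) dissipates energy; oscillations decay exponentially.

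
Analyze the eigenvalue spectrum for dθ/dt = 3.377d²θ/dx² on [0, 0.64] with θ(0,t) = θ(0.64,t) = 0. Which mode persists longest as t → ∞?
Eigenvalues: λₙ = 3.377n²π²/0.64².
First three modes:
  n=1: λ₁ = 3.377π²/0.64² ≈ 81.371
  n=2: λ₂ = 13.508π²/0.64² ≈ 325.485 (4× faster decay)
  n=3: λ₃ = 30.393π²/0.64² ≈ 732.341 (9× faster decay)
As t → ∞, higher modes decay exponentially faster. The n=1 mode dominates: θ ~ c₁ sin(πx/0.64) e^{-λ₁t}.
Decay rate: λ₁ = 3.377π²/0.64² ≈ 81.371.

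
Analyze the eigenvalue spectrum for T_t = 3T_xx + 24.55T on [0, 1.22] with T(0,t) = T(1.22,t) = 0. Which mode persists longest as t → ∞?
Eigenvalues: λₙ = 3n²π²/1.22² - 24.55.
First three modes:
  n=1: λ₁ = 3π²/1.22² - 24.55 ≈ -4.657
  n=2: λ₂ = 12π²/1.22² - 24.55 ≈ 55.022
  n=3: λ₃ = 27π²/1.22² - 24.55 ≈ 154.487
Since 3π²/1.22² ≈ 19.893 < 24.55, λ₁ < 0.
The n=1 mode grows fastest (−λₙ is largest for n=1) → dominates.
Asymptotic: T ~ c₁ sin(πx/1.22) e^{4.657t} (exponential growth at rate −λ₁ ≈ 4.657).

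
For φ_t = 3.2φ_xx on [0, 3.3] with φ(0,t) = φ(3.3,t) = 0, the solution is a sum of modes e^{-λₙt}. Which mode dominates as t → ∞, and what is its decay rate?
Eigenvalues: λₙ = 3.2n²π²/3.3².
First three modes:
  n=1: λ₁ = 3.2π²/3.3² ≈ 2.9
  n=2: λ₂ = 12.8π²/3.3² ≈ 11.601 (4× faster decay)
  n=3: λ₃ = 28.8π²/3.3² ≈ 26.101 (9× faster decay)
As t → ∞, higher modes decay exponentially faster. The n=1 mode dominates: φ ~ c₁ sin(πx/3.3) e^{-λ₁t}.
Decay rate: λ₁ = 3.2π²/3.3² ≈ 2.9.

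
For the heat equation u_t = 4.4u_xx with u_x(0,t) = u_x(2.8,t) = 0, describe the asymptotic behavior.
u → constant (steady state). Heat is conserved (no flux at boundaries); solution approaches the spatial average.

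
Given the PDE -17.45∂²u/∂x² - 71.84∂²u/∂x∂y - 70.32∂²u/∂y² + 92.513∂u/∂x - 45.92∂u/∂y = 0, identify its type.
The second-order coefficients are A = -17.45, B = -71.84, C = -70.32. Since B² - 4AC = 252.6496 > 0, this is a hyperbolic PDE.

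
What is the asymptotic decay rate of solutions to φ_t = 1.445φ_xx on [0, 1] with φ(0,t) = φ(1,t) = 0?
Eigenvalues: λₙ = 1.445n²π².
First three modes:
  n=1: λ₁ = 1.445π² ≈ 14.262
  n=2: λ₂ = 5.78π² ≈ 57.046 (4× faster decay)
  n=3: λ₃ = 13.005π² ≈ 128.354 (9× faster decay)
As t → ∞, higher modes decay exponentially faster. The n=1 mode dominates: φ ~ c₁ sin(πx) e^{-λ₁t}.
Decay rate: λ₁ = 1.445π² ≈ 14.262.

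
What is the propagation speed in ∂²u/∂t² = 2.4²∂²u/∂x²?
Speed = 2.4. Information travels along characteristics x = x₀ ± 2.4t.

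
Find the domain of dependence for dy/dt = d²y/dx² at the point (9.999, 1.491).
The entire real line. The heat equation has infinite propagation speed: any initial disturbance instantly affects all points (though exponentially small far away).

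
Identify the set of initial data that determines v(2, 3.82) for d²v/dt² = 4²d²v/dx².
Domain of dependence: [-13.28, 17.28]. Signals travel at speed 4, so data within |x - 2| ≤ 4·3.82 = 15.28 can reach the point.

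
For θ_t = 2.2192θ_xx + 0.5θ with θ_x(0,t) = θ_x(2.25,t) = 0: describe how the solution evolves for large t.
θ grows unboundedly. With Neumann BCs the constant mode has diffusion eigenvalue 0, so any r > 0 makes it grow like e^(0.5t); solution grows exponentially.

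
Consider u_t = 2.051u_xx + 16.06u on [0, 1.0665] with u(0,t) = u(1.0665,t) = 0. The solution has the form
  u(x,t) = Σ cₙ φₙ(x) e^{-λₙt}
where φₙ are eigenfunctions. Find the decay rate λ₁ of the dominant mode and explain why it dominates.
Eigenvalues: λₙ = 2.051n²π²/1.0665² - 16.06.
First three modes:
  n=1: λ₁ = 2.051π²/1.0665² - 16.06 ≈ 1.737
  n=2: λ₂ = 8.204π²/1.0665² - 16.06 ≈ 55.127
  n=3: λ₃ = 18.459π²/1.0665² - 16.06 ≈ 144.112
Since 2.051π²/1.0665² ≈ 17.797 > 16.06, all λₙ > 0.
The n=1 mode decays slowest → dominates as t → ∞.
Asymptotic: u ~ c₁ sin(πx/1.0665) e^{-λ₁t} with decay rate λ₁ ≈ 1.737.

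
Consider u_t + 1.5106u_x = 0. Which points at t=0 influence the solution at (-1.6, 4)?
A single point: x = -7.6424. The characteristic through (-1.6, 4) is x - 1.5106t = const, so x = -1.6 - 1.5106·4 = -7.6424.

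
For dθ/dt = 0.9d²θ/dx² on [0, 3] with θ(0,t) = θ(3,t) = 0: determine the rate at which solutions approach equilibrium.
Eigenvalues: λₙ = 0.9n²π²/3².
First three modes:
  n=1: λ₁ = 0.9π²/3² ≈ 0.987
  n=2: λ₂ = 3.6π²/3² ≈ 3.948 (4× faster decay)
  n=3: λ₃ = 8.1π²/3² ≈ 8.883 (9× faster decay)
As t → ∞, higher modes decay exponentially faster. The n=1 mode dominates: θ ~ c₁ sin(πx/3) e^{-λ₁t}.
Decay rate: λ₁ = 0.9π²/3² ≈ 0.987.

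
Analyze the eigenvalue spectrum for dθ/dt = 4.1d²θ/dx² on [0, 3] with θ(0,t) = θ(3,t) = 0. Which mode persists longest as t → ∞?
Eigenvalues: λₙ = 4.1n²π²/3².
First three modes:
  n=1: λ₁ = 4.1π²/3² ≈ 4.496
  n=2: λ₂ = 16.4π²/3² ≈ 17.985 (4× faster decay)
  n=3: λ₃ = 36.9π²/3² ≈ 40.465 (9× faster decay)
As t → ∞, higher modes decay exponentially faster. The n=1 mode dominates: θ ~ c₁ sin(πx/3) e^{-λ₁t}.
Decay rate: λ₁ = 4.1π²/3² ≈ 4.496.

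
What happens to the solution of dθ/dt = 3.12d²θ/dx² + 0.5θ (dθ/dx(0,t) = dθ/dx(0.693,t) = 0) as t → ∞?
θ grows unboundedly. With Neumann BCs the constant mode has diffusion eigenvalue 0, so any r > 0 makes it grow like e^(0.5t); solution grows exponentially.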